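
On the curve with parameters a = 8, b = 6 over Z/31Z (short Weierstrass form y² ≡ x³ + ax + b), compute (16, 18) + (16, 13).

O

The two points share x = 16 and their y-coordinates satisfy 18 + 13 ≡ 0 (mod 31), so they are inverses. Their sum is the point at infinity.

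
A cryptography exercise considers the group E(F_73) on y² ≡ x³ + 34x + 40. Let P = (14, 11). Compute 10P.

(57, 27)

Repeated addition: build up to 10P.
2P: tangent at (14, 11): λ = (3·14² + 34)/(2·11) ≡ 38/22. 22⁻¹ ≡ 10 (mod 73), so λ ≡ 38·10 ≡ 15.
  x = λ² - 14 - 14 = 225 - 28 ≡ 51; y = λ·(14 - 51) - 11 ≡ 18. → (51, 18)
3P: (51, 18) + (14, 11). λ = (11 - 18)/(14 - 51) ≡ 66/36 mod 73. 36⁻¹ ≡ 71 (mod 73), so λ ≡ 14.
  x = λ² - 51 - 14 = 196 - 65 ≡ 58; y = λ·(51 - 58) - 18 ≡ 30. → (58, 30)
4P: (58, 30) + (14, 11). λ = (11 - 30)/(14 - 58) ≡ 54/29 mod 73. 29⁻¹ ≡ 68 (mod 73) since 29·68 = 1972 ≡ 1, so λ ≡ 22.
  x = λ² - 58 - 14 = 484 - 72 ≡ 47; y = λ·(58 - 47) - 30 ≡ 66. → (47, 66)
5P: (47, 66) + (14, 11). λ = (11 - 66)/(14 - 47) ≡ 18/40 mod 73. 40⁻¹ ≡ 42 (mod 73) since 40·42 = 1680 ≡ 1, so λ ≡ 26.
  x = λ² - 47 - 14 = 676 - 61 ≡ 31; y = λ·(47 - 31) - 66 ≡ 58. → (31, 58)
6P: (31, 58) + (14, 11). λ = (11 - 58)/(14 - 31) ≡ 26/56 mod 73. 56⁻¹ ≡ 30 (mod 73) since 56·30 = 1680 ≡ 1, so λ ≡ 50.
  x = λ² - 31 - 14 = 2500 - 45 ≡ 46; y = λ·(31 - 46) - 58 ≡ 68. → (46, 68)
7P: (46, 68) + (14, 11). λ = (11 - 68)/(14 - 46) ≡ 16/41 mod 73. 41⁻¹ ≡ 57 (mod 73), so λ ≡ 36.
  x = λ² - 46 - 14 = 1296 - 60 ≡ 68; y = λ·(46 - 68) - 68 ≡ 16. → (68, 16)
8P: (68, 16) + (14, 11). λ = (11 - 16)/(14 - 68) ≡ 68/19 mod 73. 19⁻¹ ≡ 50 (mod 73) since 19·50 = 950 ≡ 1, so λ ≡ 42.
  x = λ² - 68 - 14 = 1764 - 82 ≡ 3; y = λ·(68 - 3) - 16 ≡ 13. → (3, 13)
9P: (3, 13) + (14, 11). λ = (11 - 13)/(14 - 3) ≡ 71/11 mod 73. 11⁻¹ ≡ 20 (mod 73) since 11·20 = 220 ≡ 1, so λ ≡ 33.
  x = λ² - 3 - 14 = 1089 - 17 ≡ 50; y = λ·(3 - 50) - 13 ≡ 42. → (50, 42)
10P: (50, 42) + (14, 11). λ = (11 - 42)/(14 - 50) ≡ 42/37 mod 73. 37⁻¹ ≡ 2 (mod 73), so λ ≡ 11.
  x = λ² - 50 - 14 = 121 - 64 ≡ 57; y = λ·(50 - 57) - 42 ≡ 27. → (57, 27)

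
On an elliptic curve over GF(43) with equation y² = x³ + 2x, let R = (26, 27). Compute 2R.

tangent at (26, 27): λ = (3·26² + 2)/(2·27) ≡ 9/11. 11⁻¹ ≡ 4 (mod 43), so λ ≡ 9·4 ≡ 36.
  x = λ² - 26 - 26 = 1296 - 52 ≡ 40; y = λ·(26 - 40) - 27 ≡ 28. → (40, 28)

(40, 28)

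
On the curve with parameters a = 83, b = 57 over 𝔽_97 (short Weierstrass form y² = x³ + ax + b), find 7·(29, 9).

Write P = (29, 9).
Repeated addition: build up to 7P.
2P: tangent at (29, 9): λ = (3·29² + 83)/(2·9) ≡ 84/18. 18⁻¹ ≡ 27 (mod 97), so λ ≡ 84·27 ≡ 37.
  x = λ² - 29 - 29 = 1369 - 58 ≡ 50; y = λ·(29 - 50) - 9 ≡ 87. → (50, 87)
3P: (50, 87) + (29, 9). λ = (9 - 87)/(29 - 50) ≡ 19/76 mod 97. 76⁻¹ ≡ 60 (mod 97), so λ ≡ 73.
  x = λ² - 50 - 29 = 5329 - 79 ≡ 12; y = λ·(50 - 12) - 87 ≡ 68. → (12, 68)
4P: (12, 68) + (29, 9). λ = (9 - 68)/(29 - 12) ≡ 38/17 mod 97. 17⁻¹ ≡ 40 (mod 97) since 17·40 = 680 ≡ 1, so λ ≡ 65.
  x = λ² - 12 - 29 = 4225 - 41 ≡ 13; y = λ·(12 - 13) - 68 ≡ 61. → (13, 61)
5P: (13, 61) + (29, 9). λ = (9 - 61)/(29 - 13) ≡ 45/16 mod 97. 16⁻¹ ≡ 91 (mod 97), so λ ≡ 21.
  x = λ² - 13 - 29 = 441 - 42 ≡ 11; y = λ·(13 - 11) - 61 ≡ 78. → (11, 78)
6P: (11, 78) + (29, 9). λ = (9 - 78)/(29 - 11) ≡ 28/18 mod 97. 18⁻¹ ≡ 27 (mod 97) since 18·27 = 486 ≡ 1, so λ ≡ 77.
  x = λ² - 11 - 29 = 5929 - 40 ≡ 69; y = λ·(11 - 69) - 78 ≡ 15. → (69, 15)
7P: (69, 15) + (29, 9). λ = (9 - 15)/(29 - 69) ≡ 91/57 mod 97. 57⁻¹ ≡ 80 (mod 97), so λ ≡ 5.
  x = λ² - 69 - 29 = 25 - 98 ≡ 24; y = λ·(69 - 24) - 15 ≡ 16. → (24, 16)

(24, 16)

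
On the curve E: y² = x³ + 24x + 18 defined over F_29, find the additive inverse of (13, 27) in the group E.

(13, 2)

-(13, 27) = (13, -27 mod 29) = (13, 2).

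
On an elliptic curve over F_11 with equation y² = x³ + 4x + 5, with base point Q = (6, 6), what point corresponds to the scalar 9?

Repeated addition: build up to 9Q.
2Q: tangent at (6, 6): λ = (3·6² + 4)/(2·6) ≡ 2/1. 1⁻¹ ≡ 1 (mod 11), so λ ≡ 2·1 ≡ 2.
  x = λ² - 6 - 6 = 4 - 12 ≡ 3; y = λ·(6 - 3) - 6 ≡ 0. → (3, 0)
3Q: (3, 0) + (6, 6). λ = (6 - 0)/(6 - 3) ≡ 6/3 mod 11. 3⁻¹ ≡ 4 (mod 11), so λ ≡ 2.
  x = λ² - 3 - 6 = 4 - 9 ≡ 6; y = λ·(3 - 6) - 0 ≡ 5. → (6, 5)
4Q: (6, 5) + (6, 6): same x and y₁ ≡ -y₂, so the sum is the point at infinity.
5Q: the point at infinity + (6, 6) = (6, 6) (identity).
6Q: tangent at (6, 6): λ = (3·6² + 4)/(2·6) ≡ 2/1. 1⁻¹ ≡ 1 (mod 11), so λ ≡ 2·1 ≡ 2.
  x = λ² - 6 - 6 = 4 - 12 ≡ 3; y = λ·(6 - 3) - 6 ≡ 0. → (3, 0)
7Q: (3, 0) + (6, 6). λ = (6 - 0)/(6 - 3) ≡ 6/3 mod 11. 3⁻¹ ≡ 4 (mod 11), so λ ≡ 2.
  x = λ² - 3 - 6 = 4 - 9 ≡ 6; y = λ·(3 - 6) - 0 ≡ 5. → (6, 5)
8Q: (6, 5) + (6, 6): same x and y₁ ≡ -y₂, so the sum is the point at infinity.
9Q: the point at infinity + (6, 6) = (6, 6) (identity).

(6, 6)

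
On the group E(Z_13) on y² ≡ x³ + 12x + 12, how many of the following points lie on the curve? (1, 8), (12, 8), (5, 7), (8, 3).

3

(1, 8): 8² ≡ 12, rhs ≡ 12 → on.
(12, 8): 8² ≡ 12, rhs ≡ 12 → on.
(5, 7): 7² ≡ 10, rhs ≡ 2 → off.
(8, 3): 3² ≡ 9, rhs ≡ 9 → on.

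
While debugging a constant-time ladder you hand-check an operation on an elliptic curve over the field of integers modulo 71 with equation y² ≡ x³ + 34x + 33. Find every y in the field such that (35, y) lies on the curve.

none

x³ + 34x + 33 = 44098 ≡ 7 (mod 71).
7 is a non-residue mod 71; no y exists.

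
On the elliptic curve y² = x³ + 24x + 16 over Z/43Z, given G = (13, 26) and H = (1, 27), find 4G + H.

(16, 29)

First 4G:
Repeated addition: build up to 4G.
2G: tangent at (13, 26): λ = (3·13² + 24)/(2·26) ≡ 15/9. 9⁻¹ ≡ 24 (mod 43), so λ ≡ 15·24 ≡ 16.
  x = λ² - 13 - 13 = 256 - 26 ≡ 15; y = λ·(13 - 15) - 26 ≡ 28. → (15, 28)
3G: (15, 28) + (13, 26). λ = (26 - 28)/(13 - 15) ≡ 41/41 mod 43. 41⁻¹ ≡ 21 (mod 43), so λ ≡ 1.
  x = λ² - 15 - 13 = 1 - 28 ≡ 16; y = λ·(15 - 16) - 28 ≡ 14. → (16, 14)
4G: (16, 14) + (13, 26). λ = (26 - 14)/(13 - 16) ≡ 12/40 mod 43. 40⁻¹ ≡ 14 (mod 43), so λ ≡ 39.
  x = λ² - 16 - 13 = 1521 - 29 ≡ 30; y = λ·(16 - 30) - 14 ≡ 42. → (30, 42)
4G = (30, 42).
Finally 4G + H:
(30, 42) + (1, 27). λ = (27 - 42)/(1 - 30) ≡ 28/14 mod 43. 14⁻¹ ≡ 40 (mod 43), so λ ≡ 2.
  x = λ² - 30 - 1 = 4 - 31 ≡ 16; y = λ·(30 - 16) - 42 ≡ 29. → (16, 29)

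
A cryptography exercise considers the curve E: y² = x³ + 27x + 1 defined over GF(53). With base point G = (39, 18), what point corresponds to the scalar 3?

Repeated addition: build up to 3G.
2G: tangent at (39, 18): λ = (3·39² + 27)/(2·18) ≡ 32/36. 36⁻¹ ≡ 28 (mod 53), so λ ≡ 32·28 ≡ 48.
  x = λ² - 39 - 39 = 2304 - 78 ≡ 0; y = λ·(39 - 0) - 18 ≡ 52. → (0, 52)
3G: (0, 52) + (39, 18). λ = (18 - 52)/(39 - 0) ≡ 19/39 mod 53. 39⁻¹ ≡ 34 (mod 53), so λ ≡ 10.
  x = λ² - 0 - 39 = 100 - 39 ≡ 8; y = λ·(0 - 8) - 52 ≡ 27. → (8, 27)

(8, 27)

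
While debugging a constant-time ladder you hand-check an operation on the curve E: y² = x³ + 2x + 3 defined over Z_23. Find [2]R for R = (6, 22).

(0, 16)

tangent at (6, 22): λ = (3·6² + 2)/(2·22) ≡ 18/21. 21⁻¹ ≡ 11 (mod 23), so λ ≡ 18·11 ≡ 14.
  x = λ² - 6 - 6 = 196 - 12 ≡ 0; y = λ·(6 - 0) - 22 ≡ 16. → (0, 16)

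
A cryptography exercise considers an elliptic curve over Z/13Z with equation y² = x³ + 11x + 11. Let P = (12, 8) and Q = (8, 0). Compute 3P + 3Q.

First 3P:
Repeated addition: build up to 3P.
2P: tangent at (12, 8): λ = (3·12² + 11)/(2·8) ≡ 1/3. 3⁻¹ ≡ 9 (mod 13), so λ ≡ 1·9 ≡ 9.
  x = λ² - 12 - 12 = 81 - 24 ≡ 5; y = λ·(12 - 5) - 8 ≡ 3. → (5, 3)
3P: (5, 3) + (12, 8). λ = (8 - 3)/(12 - 5) ≡ 5/7 mod 13. 7⁻¹ ≡ 2 (mod 13) since 7·2 = 14 ≡ 1, so λ ≡ 10.
  x = λ² - 5 - 12 = 100 - 17 ≡ 5; y = λ·(5 - 5) - 3 ≡ 10. → (5, 10)
3P = (5, 10).
Next 3Q:
Repeated addition: build up to 3Q.
2Q: (8, 0) + (8, 0): same x and y₁ ≡ -y₂, so the sum is 𝒪.
3Q: 𝒪 + (8, 0) = (8, 0) (identity).
3Q = (8, 0).
Finally 3P + 3Q:
(5, 10) + (8, 0). λ = (0 - 10)/(8 - 5) ≡ 3/3 mod 13. 3⁻¹ ≡ 9 (mod 13), so λ ≡ 1.
  x = λ² - 5 - 8 = 1 - 13 ≡ 1; y = λ·(5 - 1) - 10 ≡ 7. → (1, 7)

(1, 7)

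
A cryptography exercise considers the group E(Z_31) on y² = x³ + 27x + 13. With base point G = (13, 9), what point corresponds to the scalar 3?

(19, 21)

Repeated addition: build up to 3G.
2G: tangent at (13, 9): λ = (3·13² + 27)/(2·9) ≡ 7/18. 18⁻¹ ≡ 19 (mod 31), so λ ≡ 7·19 ≡ 9.
  x = λ² - 13 - 13 = 81 - 26 ≡ 24; y = λ·(13 - 24) - 9 ≡ 16. → (24, 16)
3G: (24, 16) + (13, 9). λ = (9 - 16)/(13 - 24) ≡ 24/20 mod 31. 20⁻¹ ≡ 14 (mod 31), so λ ≡ 26.
  x = λ² - 24 - 13 = 676 - 37 ≡ 19; y = λ·(24 - 19) - 16 ≡ 21. → (19, 21)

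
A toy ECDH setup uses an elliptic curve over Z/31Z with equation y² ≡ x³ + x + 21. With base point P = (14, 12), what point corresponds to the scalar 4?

Repeated addition: build up to 4P.
2P: tangent at (14, 12): λ = (3·14² + 1)/(2·12) ≡ 0/24. 24⁻¹ ≡ 22 (mod 31) since 24·22 = 528 ≡ 1, so λ ≡ 0·22 ≡ 0.
  x = λ² - 14 - 14 = 0 - 28 ≡ 3; y = λ·(14 - 3) - 12 ≡ 19. → (3, 19)
3P: (3, 19) + (14, 12). λ = (12 - 19)/(14 - 3) ≡ 24/11 mod 31. 11⁻¹ ≡ 17 (mod 31) since 11·17 = 187 ≡ 1, so λ ≡ 5.
  x = λ² - 3 - 14 = 25 - 17 ≡ 8; y = λ·(3 - 8) - 19 ≡ 18. → (8, 18)
4P: (8, 18) + (14, 12). λ = (12 - 18)/(14 - 8) ≡ 25/6 mod 31. 6⁻¹ ≡ 26 (mod 31), so λ ≡ 30.
  x = λ² - 8 - 14 = 900 - 22 ≡ 10; y = λ·(8 - 10) - 18 ≡ 15. → (10, 15)

(10, 15)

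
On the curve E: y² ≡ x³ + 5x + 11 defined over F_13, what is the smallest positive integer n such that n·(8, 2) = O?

5

2P: tangent at (8, 2): λ = (3·8² + 5)/(2·2) ≡ 2/4. 4⁻¹ ≡ 10 (mod 13) since 4·10 = 40 ≡ 1, so λ ≡ 2·10 ≡ 7.
  x = λ² - 8 - 8 = 49 - 16 ≡ 7; y = λ·(8 - 7) - 2 ≡ 5. → (7, 5)
3P: (7, 5) + (8, 2). λ = (2 - 5)/(8 - 7) ≡ 10/1 mod 13. 1⁻¹ ≡ 1 (mod 13), so λ ≡ 10.
  x = λ² - 7 - 8 = 100 - 15 ≡ 7; y = λ·(7 - 7) - 5 ≡ 8. → (7, 8)
4P: (7, 8) + (8, 2). λ = (2 - 8)/(8 - 7) ≡ 7/1 mod 13. 1⁻¹ ≡ 1 (mod 13), so λ ≡ 7.
  x = λ² - 7 - 8 = 49 - 15 ≡ 8; y = λ·(7 - 8) - 8 ≡ 11. → (8, 11)
5P: (8, 11) + (8, 2): same x and y₁ ≡ -y₂, so the sum is O.
5P = O, so the order is 5.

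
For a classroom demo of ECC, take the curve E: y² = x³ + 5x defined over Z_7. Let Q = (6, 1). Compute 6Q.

Double-and-add on 6 = (110)₂. Start with Q = (6, 1) for the leading 1-bit.
double: tangent at (6, 1): λ = (3·6² + 5)/(2·1) ≡ 1/2. 2⁻¹ ≡ 4 (mod 7), so λ ≡ 1·4 ≡ 4.
  x = λ² - 6 - 6 = 16 - 12 ≡ 4; y = λ·(6 - 4) - 1 ≡ 0. → (4, 0)
add Q: (4, 0) + (6, 1). λ = (1 - 0)/(6 - 4) ≡ 1/2 mod 7. 2⁻¹ ≡ 4 (mod 7) since 2·4 = 8 ≡ 1, so λ ≡ 4.
  x = λ² - 4 - 6 = 16 - 10 ≡ 6; y = λ·(4 - 6) - 0 ≡ 6. → (6, 6)
double: tangent at (6, 6): λ = (3·6² + 5)/(2·6) ≡ 1/5. 5⁻¹ ≡ 3 (mod 7) since 5·3 = 15 ≡ 1, so λ ≡ 1·3 ≡ 3.
  x = λ² - 6 - 6 = 9 - 12 ≡ 4; y = λ·(6 - 4) - 6 ≡ 0. → (4, 0)

(4, 0)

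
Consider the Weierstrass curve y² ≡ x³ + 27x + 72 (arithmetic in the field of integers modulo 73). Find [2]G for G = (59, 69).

(51, 46)

tangent at (59, 69): λ = (3·59² + 27)/(2·69) ≡ 31/65. 65⁻¹ ≡ 9 (mod 73) since 65·9 = 585 ≡ 1, so λ ≡ 31·9 ≡ 60.
  x = λ² - 59 - 59 = 3600 - 118 ≡ 51; y = λ·(59 - 51) - 69 ≡ 46. → (51, 46)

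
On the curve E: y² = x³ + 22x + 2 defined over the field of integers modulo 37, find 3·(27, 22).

O

Write Q = (27, 22).
Repeated addition: build up to 3Q.
2Q: tangent at (27, 22): λ = (3·27² + 22)/(2·22) ≡ 26/7. 7⁻¹ ≡ 16 (mod 37), so λ ≡ 26·16 ≡ 9.
  x = λ² - 27 - 27 = 81 - 54 ≡ 27; y = λ·(27 - 27) - 22 ≡ 15. → (27, 15)
3Q: (27, 15) + (27, 22): same x and y₁ ≡ -y₂, so the sum is O.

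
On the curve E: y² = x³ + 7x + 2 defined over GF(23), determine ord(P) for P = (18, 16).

6

2P: tangent at (18, 16): λ = (3·18² + 7)/(2·16) ≡ 13/9. 9⁻¹ ≡ 18 (mod 23), so λ ≡ 13·18 ≡ 4.
  x = λ² - 18 - 18 = 16 - 36 ≡ 3; y = λ·(18 - 3) - 16 ≡ 21. → (3, 21)
3P: (3, 21) + (18, 16). λ = (16 - 21)/(18 - 3) ≡ 18/15 mod 23. 15⁻¹ ≡ 20 (mod 23), so λ ≡ 15.
  x = λ² - 3 - 18 = 225 - 21 ≡ 20; y = λ·(3 - 20) - 21 ≡ 0. → (20, 0)
4P: (20, 0) + (18, 16). λ = (16 - 0)/(18 - 20) ≡ 16/21 mod 23. 21⁻¹ ≡ 11 (mod 23) since 21·11 = 231 ≡ 1, so λ ≡ 15.
  x = λ² - 20 - 18 = 225 - 38 ≡ 3; y = λ·(20 - 3) - 0 ≡ 2. → (3, 2)
5P: (3, 2) + (18, 16). λ = (16 - 2)/(18 - 3) ≡ 14/15 mod 23. 15⁻¹ ≡ 20 (mod 23) since 15·20 = 300 ≡ 1, so λ ≡ 4.
  x = λ² - 3 - 18 = 16 - 21 ≡ 18; y = λ·(3 - 18) - 2 ≡ 7. → (18, 7)
6P: (18, 7) + (18, 16): same x and y₁ ≡ -y₂, so the sum is the point at infinity.
6P = the point at infinity, so the order is 6.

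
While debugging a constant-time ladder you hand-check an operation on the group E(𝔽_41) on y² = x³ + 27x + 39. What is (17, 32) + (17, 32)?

tangent at (17, 32): λ = (3·17² + 27)/(2·32) ≡ 33/23. 23⁻¹ ≡ 25 (mod 41), so λ ≡ 33·25 ≡ 5.
  x = λ² - 17 - 17 = 25 - 34 ≡ 32; y = λ·(17 - 32) - 32 ≡ 16. → (32, 16)

(32, 16)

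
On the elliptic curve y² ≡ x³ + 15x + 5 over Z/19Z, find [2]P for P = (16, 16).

tangent at (16, 16): λ = (3·16² + 15)/(2·16) ≡ 4/13. 13⁻¹ ≡ 3 (mod 19), so λ ≡ 4·3 ≡ 12.
  x = λ² - 16 - 16 = 144 - 32 ≡ 17; y = λ·(16 - 17) - 16 ≡ 10. → (17, 10)

(17, 10)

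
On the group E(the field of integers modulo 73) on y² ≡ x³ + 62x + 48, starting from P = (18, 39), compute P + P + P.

(33, 61)

Repeated addition: build up to 3P.
2P: tangent at (18, 39): λ = (3·18² + 62)/(2·39) ≡ 12/5. 5⁻¹ ≡ 44 (mod 73), so λ ≡ 12·44 ≡ 17.
  x = λ² - 18 - 18 = 289 - 36 ≡ 34; y = λ·(18 - 34) - 39 ≡ 54. → (34, 54)
3P: (34, 54) + (18, 39). λ = (39 - 54)/(18 - 34) ≡ 58/57 mod 73. 57⁻¹ ≡ 41 (mod 73) since 57·41 = 2337 ≡ 1, so λ ≡ 42.
  x = λ² - 34 - 18 = 1764 - 52 ≡ 33; y = λ·(34 - 33) - 54 ≡ 61. → (33, 61)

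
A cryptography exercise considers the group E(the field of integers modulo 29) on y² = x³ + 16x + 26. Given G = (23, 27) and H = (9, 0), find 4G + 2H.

(4, 26)

First 4G:
Double-and-add on 4 = (100)₂. Start with G = (23, 27) for the leading 1-bit.
double: tangent at (23, 27): λ = (3·23² + 16)/(2·27) ≡ 8/25. 25⁻¹ ≡ 7 (mod 29), so λ ≡ 8·7 ≡ 27.
  x = λ² - 23 - 23 = 729 - 46 ≡ 16; y = λ·(23 - 16) - 27 ≡ 17. → (16, 17)
double: tangent at (16, 17): λ = (3·16² + 16)/(2·17) ≡ 1/5. 5⁻¹ ≡ 6 (mod 29) since 5·6 = 30 ≡ 1, so λ ≡ 1·6 ≡ 6.
  x = λ² - 16 - 16 = 36 - 32 ≡ 4; y = λ·(16 - 4) - 17 ≡ 26. → (4, 26)
4G = (4, 26).
Next 2H:
Repeated addition: build up to 2H.
2H: (9, 0) + (9, 0): same x and y₁ ≡ -y₂, so the sum is ∞.
2H = ∞.
Finally 4G + 2H:
(4, 26) + ∞ = (4, 26) (identity).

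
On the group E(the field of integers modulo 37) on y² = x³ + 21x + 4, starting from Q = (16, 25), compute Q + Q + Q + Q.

(35, 19)

Repeated addition: build up to 4Q.
2Q: tangent at (16, 25): λ = (3·16² + 21)/(2·25) ≡ 12/13. 13⁻¹ ≡ 20 (mod 37), so λ ≡ 12·20 ≡ 18.
  x = λ² - 16 - 16 = 324 - 32 ≡ 33; y = λ·(16 - 33) - 25 ≡ 2. → (33, 2)
3Q: (33, 2) + (16, 25). λ = (25 - 2)/(16 - 33) ≡ 23/20 mod 37. 20⁻¹ ≡ 13 (mod 37) since 20·13 = 260 ≡ 1, so λ ≡ 3.
  x = λ² - 33 - 16 = 9 - 49 ≡ 34; y = λ·(33 - 34) - 2 ≡ 32. → (34, 32)
4Q: (34, 32) + (16, 25). λ = (25 - 32)/(16 - 34) ≡ 30/19 mod 37. 19⁻¹ ≡ 2 (mod 37), so λ ≡ 23.
  x = λ² - 34 - 16 = 529 - 50 ≡ 35; y = λ·(34 - 35) - 32 ≡ 19. → (35, 19)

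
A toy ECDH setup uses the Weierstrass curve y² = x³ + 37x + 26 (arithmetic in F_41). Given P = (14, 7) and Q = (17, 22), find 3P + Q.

First 3P:
Repeated addition: build up to 3P.
2P: tangent at (14, 7): λ = (3·14² + 37)/(2·7) ≡ 10/14. 14⁻¹ ≡ 3 (mod 41) since 14·3 = 42 ≡ 1, so λ ≡ 10·3 ≡ 30.
  x = λ² - 14 - 14 = 900 - 28 ≡ 11; y = λ·(14 - 11) - 7 ≡ 1. → (11, 1)
3P: (11, 1) + (14, 7). λ = (7 - 1)/(14 - 11) ≡ 6/3 mod 41. 3⁻¹ ≡ 14 (mod 41) since 3·14 = 42 ≡ 1, so λ ≡ 2.
  x = λ² - 11 - 14 = 4 - 25 ≡ 20; y = λ·(11 - 20) - 1 ≡ 22. → (20, 22)
3P = (20, 22).
Finally 3P + Q:
(20, 22) + (17, 22). λ = (22 - 22)/(17 - 20) ≡ 0/38 mod 41. 38⁻¹ ≡ 27 (mod 41) since 38·27 = 1026 ≡ 1, so λ ≡ 0.
  x = λ² - 20 - 17 = 0 - 37 ≡ 4; y = λ·(20 - 4) - 22 ≡ 19. → (4, 19)

(4, 19)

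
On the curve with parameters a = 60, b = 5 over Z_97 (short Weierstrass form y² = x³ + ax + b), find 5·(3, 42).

(32, 89)

Write Q = (3, 42).
Repeated addition: build up to 5Q.
2Q: tangent at (3, 42): λ = (3·3² + 60)/(2·42) ≡ 87/84. 84⁻¹ ≡ 82 (mod 97) since 84·82 = 6888 ≡ 1, so λ ≡ 87·82 ≡ 53.
  x = λ² - 3 - 3 = 2809 - 6 ≡ 87; y = λ·(3 - 87) - 42 ≡ 65. → (87, 65)
3Q: (87, 65) + (3, 42). λ = (42 - 65)/(3 - 87) ≡ 74/13 mod 97. 13⁻¹ ≡ 15 (mod 97) since 13·15 = 195 ≡ 1, so λ ≡ 43.
  x = λ² - 87 - 3 = 1849 - 90 ≡ 13; y = λ·(87 - 13) - 65 ≡ 13. → (13, 13)
4Q: (13, 13) + (3, 42). λ = (42 - 13)/(3 - 13) ≡ 29/87 mod 97. 87⁻¹ ≡ 29 (mod 97), so λ ≡ 65.
  x = λ² - 13 - 3 = 4225 - 16 ≡ 38; y = λ·(13 - 38) - 13 ≡ 11. → (38, 11)
5Q: (38, 11) + (3, 42). λ = (42 - 11)/(3 - 38) ≡ 31/62 mod 97. 62⁻¹ ≡ 36 (mod 97), so λ ≡ 49.
  x = λ² - 38 - 3 = 2401 - 41 ≡ 32; y = λ·(38 - 32) - 11 ≡ 89. → (32, 89)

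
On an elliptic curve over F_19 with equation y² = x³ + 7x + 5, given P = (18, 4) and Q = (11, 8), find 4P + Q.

First 4P:
Repeated addition: build up to 4P.
2P: tangent at (18, 4): λ = (3·18² + 7)/(2·4) ≡ 10/8. 8⁻¹ ≡ 12 (mod 19) since 8·12 = 96 ≡ 1, so λ ≡ 10·12 ≡ 6.
  x = λ² - 18 - 18 = 36 - 36 ≡ 0; y = λ·(18 - 0) - 4 ≡ 9. → (0, 9)
3P: (0, 9) + (18, 4). λ = (4 - 9)/(18 - 0) ≡ 14/18 mod 19. 18⁻¹ ≡ 18 (mod 19) since 18·18 = 324 ≡ 1, so λ ≡ 5.
  x = λ² - 0 - 18 = 25 - 18 ≡ 7; y = λ·(0 - 7) - 9 ≡ 13. → (7, 13)
4P: (7, 13) + (18, 4). λ = (4 - 13)/(18 - 7) ≡ 10/11 mod 19. 11⁻¹ ≡ 7 (mod 19), so λ ≡ 13.
  x = λ² - 7 - 18 = 169 - 25 ≡ 11; y = λ·(7 - 11) - 13 ≡ 11. → (11, 11)
4P = (11, 11).
Finally 4P + Q:
(11, 11) + (11, 8): same x and y₁ ≡ -y₂, so the sum is ∞.

O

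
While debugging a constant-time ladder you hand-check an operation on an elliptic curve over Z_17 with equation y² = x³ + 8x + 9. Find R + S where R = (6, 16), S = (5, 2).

(6, 16) + (5, 2). λ = (2 - 16)/(5 - 6) ≡ 3/16 mod 17. 16⁻¹ ≡ 16 (mod 17), so λ ≡ 14.
  x = λ² - 6 - 5 = 196 - 11 ≡ 15; y = λ·(6 - 15) - 16 ≡ 11. → (15, 11)

(15, 11)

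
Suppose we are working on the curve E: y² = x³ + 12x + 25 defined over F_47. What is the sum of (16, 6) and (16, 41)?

O

The two points share x = 16 and their y-coordinates satisfy 6 + 41 ≡ 0 (mod 47), so they are inverses. Their sum is O.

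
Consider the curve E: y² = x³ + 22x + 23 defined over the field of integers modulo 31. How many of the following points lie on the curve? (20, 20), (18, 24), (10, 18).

0

(20, 20): 20² ≡ 28, rhs ≡ 0 → off.
(18, 24): 24² ≡ 18, rhs ≡ 20 → off.
(10, 18): 18² ≡ 14, rhs ≡ 3 → off.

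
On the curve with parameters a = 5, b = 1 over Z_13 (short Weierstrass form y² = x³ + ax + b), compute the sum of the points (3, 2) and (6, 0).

(3, 11)

(3, 2) + (6, 0). λ = (0 - 2)/(6 - 3) ≡ 11/3 mod 13. 3⁻¹ ≡ 9 (mod 13) since 3·9 = 27 ≡ 1, so λ ≡ 8.
  x = λ² - 3 - 6 = 64 - 9 ≡ 3; y = λ·(3 - 3) - 2 ≡ 11. → (3, 11)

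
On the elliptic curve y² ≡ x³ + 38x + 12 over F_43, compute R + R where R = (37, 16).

(35, 20)

tangent at (37, 16): λ = (3·37² + 38)/(2·16) ≡ 17/32. 32⁻¹ ≡ 39 (mod 43), so λ ≡ 17·39 ≡ 18.
  x = λ² - 37 - 37 = 324 - 74 ≡ 35; y = λ·(37 - 35) - 16 ≡ 20. → (35, 20)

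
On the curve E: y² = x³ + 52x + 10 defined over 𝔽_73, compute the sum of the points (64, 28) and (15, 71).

(64, 28) + (15, 71). λ = (71 - 28)/(15 - 64) ≡ 43/24 mod 73. 24⁻¹ ≡ 70 (mod 73) since 24·70 = 1680 ≡ 1, so λ ≡ 17.
  x = λ² - 64 - 15 = 289 - 79 ≡ 64; y = λ·(64 - 64) - 28 ≡ 45. → (64, 45)

(64, 45)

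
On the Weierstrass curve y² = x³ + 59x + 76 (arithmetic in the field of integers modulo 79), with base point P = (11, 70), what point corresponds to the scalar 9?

(7, 11)

Repeated addition: build up to 9P.
2P: tangent at (11, 70): λ = (3·11² + 59)/(2·70) ≡ 27/61. 61⁻¹ ≡ 57 (mod 79) since 61·57 = 3477 ≡ 1, so λ ≡ 27·57 ≡ 38.
  x = λ² - 11 - 11 = 1444 - 22 ≡ 0; y = λ·(11 - 0) - 70 ≡ 32. → (0, 32)
3P: (0, 32) + (11, 70). λ = (70 - 32)/(11 - 0) ≡ 38/11 mod 79. 11⁻¹ ≡ 36 (mod 79), so λ ≡ 25.
  x = λ² - 0 - 11 = 625 - 11 ≡ 61; y = λ·(0 - 61) - 32 ≡ 23. → (61, 23)
4P: (61, 23) + (11, 70). λ = (70 - 23)/(11 - 61) ≡ 47/29 mod 79. 29⁻¹ ≡ 30 (mod 79) since 29·30 = 870 ≡ 1, so λ ≡ 67.
  x = λ² - 61 - 11 = 4489 - 72 ≡ 72; y = λ·(61 - 72) - 23 ≡ 30. → (72, 30)
5P: (72, 30) + (11, 70). λ = (70 - 30)/(11 - 72) ≡ 40/18 mod 79. 18⁻¹ ≡ 22 (mod 79) since 18·22 = 396 ≡ 1, so λ ≡ 11.
  x = λ² - 72 - 11 = 121 - 83 ≡ 38; y = λ·(72 - 38) - 30 ≡ 28. → (38, 28)
6P: (38, 28) + (11, 70). λ = (70 - 28)/(11 - 38) ≡ 42/52 mod 79. 52⁻¹ ≡ 38 (mod 79), so λ ≡ 16.
  x = λ² - 38 - 11 = 256 - 49 ≡ 49; y = λ·(38 - 49) - 28 ≡ 33. → (49, 33)
7P: (49, 33) + (11, 70). λ = (70 - 33)/(11 - 49) ≡ 37/41 mod 79. 41⁻¹ ≡ 27 (mod 79) since 41·27 = 1107 ≡ 1, so λ ≡ 51.
  x = λ² - 49 - 11 = 2601 - 60 ≡ 13; y = λ·(49 - 13) - 33 ≡ 65. → (13, 65)
8P: (13, 65) + (11, 70). λ = (70 - 65)/(11 - 13) ≡ 5/77 mod 79. 77⁻¹ ≡ 39 (mod 79), so λ ≡ 37.
  x = λ² - 13 - 11 = 1369 - 24 ≡ 2; y = λ·(13 - 2) - 65 ≡ 26. → (2, 26)
9P: (2, 26) + (11, 70). λ = (70 - 26)/(11 - 2) ≡ 44/9 mod 79. 9⁻¹ ≡ 44 (mod 79), so λ ≡ 40.
  x = λ² - 2 - 11 = 1600 - 13 ≡ 7; y = λ·(2 - 7) - 26 ≡ 11. → (7, 11)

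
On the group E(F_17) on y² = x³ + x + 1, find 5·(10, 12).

Write Q = (10, 12).
Repeated addition: build up to 5Q.
2Q: tangent at (10, 12): λ = (3·10² + 1)/(2·12) ≡ 12/7. 7⁻¹ ≡ 5 (mod 17) since 7·5 = 35 ≡ 1, so λ ≡ 12·5 ≡ 9.
  x = λ² - 10 - 10 = 81 - 20 ≡ 10; y = λ·(10 - 10) - 12 ≡ 5. → (10, 5)
3Q: (10, 5) + (10, 12): same x and y₁ ≡ -y₂, so the sum is O.
4Q: O + (10, 12) = (10, 12) (identity).
5Q: tangent at (10, 12): λ = (3·10² + 1)/(2·12) ≡ 12/7. 7⁻¹ ≡ 5 (mod 17), so λ ≡ 12·5 ≡ 9.
  x = λ² - 10 - 10 = 81 - 20 ≡ 10; y = λ·(10 - 10) - 12 ≡ 5. → (10, 5)

(10, 5)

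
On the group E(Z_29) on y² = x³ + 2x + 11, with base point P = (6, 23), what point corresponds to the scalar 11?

Repeated addition: build up to 11P.
2P: tangent at (6, 23): λ = (3·6² + 2)/(2·23) ≡ 23/17. 17⁻¹ ≡ 12 (mod 29), so λ ≡ 23·12 ≡ 15.
  x = λ² - 6 - 6 = 225 - 12 ≡ 10; y = λ·(6 - 10) - 23 ≡ 4. → (10, 4)
3P: (10, 4) + (6, 23). λ = (23 - 4)/(6 - 10) ≡ 19/25 mod 29. 25⁻¹ ≡ 7 (mod 29), so λ ≡ 17.
  x = λ² - 10 - 6 = 289 - 16 ≡ 12; y = λ·(10 - 12) - 4 ≡ 20. → (12, 20)
4P: (12, 20) + (6, 23). λ = (23 - 20)/(6 - 12) ≡ 3/23 mod 29. 23⁻¹ ≡ 24 (mod 29), so λ ≡ 14.
  x = λ² - 12 - 6 = 196 - 18 ≡ 4; y = λ·(12 - 4) - 20 ≡ 5. → (4, 5)
5P: (4, 5) + (6, 23). λ = (23 - 5)/(6 - 4) ≡ 18/2 mod 29. 2⁻¹ ≡ 15 (mod 29) since 2·15 = 30 ≡ 1, so λ ≡ 9.
  x = λ² - 4 - 6 = 81 - 10 ≡ 13; y = λ·(4 - 13) - 5 ≡ 1. → (13, 1)
6P: (13, 1) + (6, 23). λ = (23 - 1)/(6 - 13) ≡ 22/22 mod 29. 22⁻¹ ≡ 4 (mod 29), so λ ≡ 1.
  x = λ² - 13 - 6 = 1 - 19 ≡ 11; y = λ·(13 - 11) - 1 ≡ 1. → (11, 1)
7P: (11, 1) + (6, 23). λ = (23 - 1)/(6 - 11) ≡ 22/24 mod 29. 24⁻¹ ≡ 23 (mod 29) since 24·23 = 552 ≡ 1, so λ ≡ 13.
  x = λ² - 11 - 6 = 169 - 17 ≡ 7; y = λ·(11 - 7) - 1 ≡ 22. → (7, 22)
8P: (7, 22) + (6, 23). λ = (23 - 22)/(6 - 7) ≡ 1/28 mod 29. 28⁻¹ ≡ 28 (mod 29), so λ ≡ 28.
  x = λ² - 7 - 6 = 784 - 13 ≡ 17; y = λ·(7 - 17) - 22 ≡ 17. → (17, 17)
9P: (17, 17) + (6, 23). λ = (23 - 17)/(6 - 17) ≡ 6/18 mod 29. 18⁻¹ ≡ 21 (mod 29) since 18·21 = 378 ≡ 1, so λ ≡ 10.
  x = λ² - 17 - 6 = 100 - 23 ≡ 19; y = λ·(17 - 19) - 17 ≡ 21. → (19, 21)
10P: (19, 21) + (6, 23). λ = (23 - 21)/(6 - 19) ≡ 2/16 mod 29. 16⁻¹ ≡ 20 (mod 29), so λ ≡ 11.
  x = λ² - 19 - 6 = 121 - 25 ≡ 9; y = λ·(19 - 9) - 21 ≡ 2. → (9, 2)
11P: (9, 2) + (6, 23). λ = (23 - 2)/(6 - 9) ≡ 21/26 mod 29. 26⁻¹ ≡ 19 (mod 29), so λ ≡ 22.
  x = λ² - 9 - 6 = 484 - 15 ≡ 5; y = λ·(9 - 5) - 2 ≡ 28. → (5, 28)

(5, 28)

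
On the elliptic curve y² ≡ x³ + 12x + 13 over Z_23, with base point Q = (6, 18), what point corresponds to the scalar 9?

Double-and-add on 9 = (1001)₂. Start with Q = (6, 18) for the leading 1-bit.
double: tangent at (6, 18): λ = (3·6² + 12)/(2·18) ≡ 5/13. 13⁻¹ ≡ 16 (mod 23), so λ ≡ 5·16 ≡ 11.
  x = λ² - 6 - 6 = 121 - 12 ≡ 17; y = λ·(6 - 17) - 18 ≡ 22. → (17, 22)
double: tangent at (17, 22): λ = (3·17² + 12)/(2·22) ≡ 5/21. 21⁻¹ ≡ 11 (mod 23), so λ ≡ 5·11 ≡ 9.
  x = λ² - 17 - 17 = 81 - 34 ≡ 1; y = λ·(17 - 1) - 22 ≡ 7. → (1, 7)
double: tangent at (1, 7): λ = (3·1² + 12)/(2·7) ≡ 15/14. 14⁻¹ ≡ 5 (mod 23) since 14·5 = 70 ≡ 1, so λ ≡ 15·5 ≡ 6.
  x = λ² - 1 - 1 = 36 - 2 ≡ 11; y = λ·(1 - 11) - 7 ≡ 2. → (11, 2)
add Q: (11, 2) + (6, 18). λ = (18 - 2)/(6 - 11) ≡ 16/18 mod 23. 18⁻¹ ≡ 9 (mod 23), so λ ≡ 6.
  x = λ² - 11 - 6 = 36 - 17 ≡ 19; y = λ·(11 - 19) - 2 ≡ 19. → (19, 19)

(19, 19)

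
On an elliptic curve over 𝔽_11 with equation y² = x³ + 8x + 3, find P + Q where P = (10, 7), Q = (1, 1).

(10, 7) + (1, 1). λ = (1 - 7)/(1 - 10) ≡ 5/2 mod 11. 2⁻¹ ≡ 6 (mod 11) since 2·6 = 12 ≡ 1, so λ ≡ 8.
  x = λ² - 10 - 1 = 64 - 11 ≡ 9; y = λ·(10 - 9) - 7 ≡ 1. → (9, 1)

(9, 1)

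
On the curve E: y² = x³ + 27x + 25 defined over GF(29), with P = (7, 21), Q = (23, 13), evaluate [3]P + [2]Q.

First 3P:
Repeated addition: build up to 3P.
2P: tangent at (7, 21): λ = (3·7² + 27)/(2·21) ≡ 0/13. 13⁻¹ ≡ 9 (mod 29) since 13·9 = 117 ≡ 1, so λ ≡ 0·9 ≡ 0.
  x = λ² - 7 - 7 = 0 - 14 ≡ 15; y = λ·(7 - 15) - 21 ≡ 8. → (15, 8)
3P: (15, 8) + (7, 21). λ = (21 - 8)/(7 - 15) ≡ 13/21 mod 29. 21⁻¹ ≡ 18 (mod 29) since 21·18 = 378 ≡ 1, so λ ≡ 2.
  x = λ² - 15 - 7 = 4 - 22 ≡ 11; y = λ·(15 - 11) - 8 ≡ 0. → (11, 0)
3P = (11, 0).
Next 2Q:
Repeated addition: build up to 2Q.
2Q: tangent at (23, 13): λ = (3·23² + 27)/(2·13) ≡ 19/26. 26⁻¹ ≡ 19 (mod 29), so λ ≡ 19·19 ≡ 13.
  x = λ² - 23 - 23 = 169 - 46 ≡ 7; y = λ·(23 - 7) - 13 ≡ 21. → (7, 21)
2Q = (7, 21).
Finally 3P + 2Q:
(11, 0) + (7, 21). λ = (21 - 0)/(7 - 11) ≡ 21/25 mod 29. 25⁻¹ ≡ 7 (mod 29), so λ ≡ 2.
  x = λ² - 11 - 7 = 4 - 18 ≡ 15; y = λ·(11 - 15) - 0 ≡ 21. → (15, 21)

(15, 21)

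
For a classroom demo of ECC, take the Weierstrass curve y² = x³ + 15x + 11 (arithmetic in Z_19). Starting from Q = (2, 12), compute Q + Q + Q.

Repeated addition: build up to 3Q.
2Q: tangent at (2, 12): λ = (3·2² + 15)/(2·12) ≡ 8/5. 5⁻¹ ≡ 4 (mod 19), so λ ≡ 8·4 ≡ 13.
  x = λ² - 2 - 2 = 169 - 4 ≡ 13; y = λ·(2 - 13) - 12 ≡ 16. → (13, 16)
3Q: (13, 16) + (2, 12). λ = (12 - 16)/(2 - 13) ≡ 15/8 mod 19. 8⁻¹ ≡ 12 (mod 19), so λ ≡ 9.
  x = λ² - 13 - 2 = 81 - 15 ≡ 9; y = λ·(13 - 9) - 16 ≡ 1. → (9, 1)

(9, 1)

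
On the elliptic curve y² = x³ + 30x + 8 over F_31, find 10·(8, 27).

Write P = (8, 27).
Double-and-add on 10 = (1010)₂. Start with P = (8, 27) for the leading 1-bit.
double: tangent at (8, 27): λ = (3·8² + 30)/(2·27) ≡ 5/23. 23⁻¹ ≡ 27 (mod 31), so λ ≡ 5·27 ≡ 11.
  x = λ² - 8 - 8 = 121 - 16 ≡ 12; y = λ·(8 - 12) - 27 ≡ 22. → (12, 22)
double: tangent at (12, 22): λ = (3·12² + 30)/(2·22) ≡ 28/13. 13⁻¹ ≡ 12 (mod 31), so λ ≡ 28·12 ≡ 26.
  x = λ² - 12 - 12 = 676 - 24 ≡ 1; y = λ·(12 - 1) - 22 ≡ 16. → (1, 16)
add P: (1, 16) + (8, 27). λ = (27 - 16)/(8 - 1) ≡ 11/7 mod 31. 7⁻¹ ≡ 9 (mod 31), so λ ≡ 6.
  x = λ² - 1 - 8 = 36 - 9 ≡ 27; y = λ·(1 - 27) - 16 ≡ 14. → (27, 14)
double: tangent at (27, 14): λ = (3·27² + 30)/(2·14) ≡ 16/28. 28⁻¹ ≡ 10 (mod 31), so λ ≡ 16·10 ≡ 5.
  x = λ² - 27 - 27 = 25 - 54 ≡ 2; y = λ·(27 - 2) - 14 ≡ 18. → (2, 18)

(2, 18)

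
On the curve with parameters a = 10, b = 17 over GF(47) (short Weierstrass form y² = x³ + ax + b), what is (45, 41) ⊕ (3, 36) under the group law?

(0, 8)

(45, 41) + (3, 36). λ = (36 - 41)/(3 - 45) ≡ 42/5 mod 47. 5⁻¹ ≡ 19 (mod 47) since 5·19 = 95 ≡ 1, so λ ≡ 46.
  x = λ² - 45 - 3 = 2116 - 48 ≡ 0; y = λ·(45 - 0) - 41 ≡ 8. → (0, 8)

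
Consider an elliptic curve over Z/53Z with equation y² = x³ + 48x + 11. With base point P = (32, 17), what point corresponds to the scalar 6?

Repeated addition: build up to 6P.
2P: tangent at (32, 17): λ = (3·32² + 48)/(2·17) ≡ 46/34. 34⁻¹ ≡ 39 (mod 53) since 34·39 = 1326 ≡ 1, so λ ≡ 46·39 ≡ 45.
  x = λ² - 32 - 32 = 2025 - 64 ≡ 0; y = λ·(32 - 0) - 17 ≡ 45. → (0, 45)
3P: (0, 45) + (32, 17). λ = (17 - 45)/(32 - 0) ≡ 25/32 mod 53. 32⁻¹ ≡ 5 (mod 53), so λ ≡ 19.
  x = λ² - 0 - 32 = 361 - 32 ≡ 11; y = λ·(0 - 11) - 45 ≡ 11. → (11, 11)
4P: (11, 11) + (32, 17). λ = (17 - 11)/(32 - 11) ≡ 6/21 mod 53. 21⁻¹ ≡ 48 (mod 53), so λ ≡ 23.
  x = λ² - 11 - 32 = 529 - 43 ≡ 9; y = λ·(11 - 9) - 11 ≡ 35. → (9, 35)
5P: (9, 35) + (32, 17). λ = (17 - 35)/(32 - 9) ≡ 35/23 mod 53. 23⁻¹ ≡ 30 (mod 53) since 23·30 = 690 ≡ 1, so λ ≡ 43.
  x = λ² - 9 - 32 = 1849 - 41 ≡ 6; y = λ·(9 - 6) - 35 ≡ 41. → (6, 41)
6P: (6, 41) + (32, 17). λ = (17 - 41)/(32 - 6) ≡ 29/26 mod 53. 26⁻¹ ≡ 51 (mod 53), so λ ≡ 48.
  x = λ² - 6 - 32 = 2304 - 38 ≡ 40; y = λ·(6 - 40) - 41 ≡ 23. → (40, 23)

(40, 23)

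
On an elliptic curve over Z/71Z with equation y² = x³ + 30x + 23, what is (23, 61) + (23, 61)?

tangent at (23, 61): λ = (3·23² + 30)/(2·61) ≡ 55/51. 51⁻¹ ≡ 39 (mod 71) since 51·39 = 1989 ≡ 1, so λ ≡ 55·39 ≡ 15.
  x = λ² - 23 - 23 = 225 - 46 ≡ 37; y = λ·(23 - 37) - 61 ≡ 13. → (37, 13)

(37, 13)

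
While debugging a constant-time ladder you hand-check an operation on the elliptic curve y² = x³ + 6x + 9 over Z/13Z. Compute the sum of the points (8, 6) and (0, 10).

(8, 6) + (0, 10). λ = (10 - 6)/(0 - 8) ≡ 4/5 mod 13. 5⁻¹ ≡ 8 (mod 13) since 5·8 = 40 ≡ 1, so λ ≡ 6.
  x = λ² - 8 - 0 = 36 - 8 ≡ 2; y = λ·(8 - 2) - 6 ≡ 4. → (2, 4)

(2, 4)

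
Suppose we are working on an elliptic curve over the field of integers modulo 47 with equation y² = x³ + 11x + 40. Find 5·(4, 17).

(39, 2)

Write Q = (4, 17).
Double-and-add on 5 = (101)₂. Start with Q = (4, 17) for the leading 1-bit.
double: tangent at (4, 17): λ = (3·4² + 11)/(2·17) ≡ 12/34. 34⁻¹ ≡ 18 (mod 47) since 34·18 = 612 ≡ 1, so λ ≡ 12·18 ≡ 28.
  x = λ² - 4 - 4 = 784 - 8 ≡ 24; y = λ·(4 - 24) - 17 ≡ 34. → (24, 34)
double: tangent at (24, 34): λ = (3·24² + 11)/(2·34) ≡ 0/21. 21⁻¹ ≡ 9 (mod 47) since 21·9 = 189 ≡ 1, so λ ≡ 0·9 ≡ 0.
  x = λ² - 24 - 24 = 0 - 48 ≡ 46; y = λ·(24 - 46) - 34 ≡ 13. → (46, 13)
add Q: (46, 13) + (4, 17). λ = (17 - 13)/(4 - 46) ≡ 4/5 mod 47. 5⁻¹ ≡ 19 (mod 47), so λ ≡ 29.
  x = λ² - 46 - 4 = 841 - 50 ≡ 39; y = λ·(46 - 39) - 13 ≡ 2. → (39, 2)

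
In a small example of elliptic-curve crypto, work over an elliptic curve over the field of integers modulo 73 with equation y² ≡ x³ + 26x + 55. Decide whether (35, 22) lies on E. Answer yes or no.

y² = 22² ≡ 46; x³ + 26x + 55 = 43840 ≡ 40 (mod 73). 46 ≠ 40.

no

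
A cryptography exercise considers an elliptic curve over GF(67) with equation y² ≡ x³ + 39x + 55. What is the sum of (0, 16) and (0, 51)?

O

The two points share x = 0 and their y-coordinates satisfy 16 + 51 ≡ 0 (mod 67), so they are inverses. Their sum is ∞.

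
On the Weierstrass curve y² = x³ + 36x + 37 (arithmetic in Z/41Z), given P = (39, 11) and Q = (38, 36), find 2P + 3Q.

(3, 7)

First 2P:
Repeated addition: build up to 2P.
2P: tangent at (39, 11): λ = (3·39² + 36)/(2·11) ≡ 7/22. 22⁻¹ ≡ 28 (mod 41) since 22·28 = 616 ≡ 1, so λ ≡ 7·28 ≡ 32.
  x = λ² - 39 - 39 = 1024 - 78 ≡ 3; y = λ·(39 - 3) - 11 ≡ 34. → (3, 34)
2P = (3, 34).
Next 3Q:
Repeated addition: build up to 3Q.
2Q: tangent at (38, 36): λ = (3·38² + 36)/(2·36) ≡ 22/31. 31⁻¹ ≡ 4 (mod 41) since 31·4 = 124 ≡ 1, so λ ≡ 22·4 ≡ 6.
  x = λ² - 38 - 38 = 36 - 76 ≡ 1; y = λ·(38 - 1) - 36 ≡ 22. → (1, 22)
3Q: (1, 22) + (38, 36). λ = (36 - 22)/(38 - 1) ≡ 14/37 mod 41. 37⁻¹ ≡ 10 (mod 41), so λ ≡ 17.
  x = λ² - 1 - 38 = 289 - 39 ≡ 4; y = λ·(1 - 4) - 22 ≡ 9. → (4, 9)
3Q = (4, 9).
Finally 2P + 3Q:
(3, 34) + (4, 9). λ = (9 - 34)/(4 - 3) ≡ 16/1 mod 41. 1⁻¹ ≡ 1 (mod 41), so λ ≡ 16.
  x = λ² - 3 - 4 = 256 - 7 ≡ 3; y = λ·(3 - 3) - 34 ≡ 7. → (3, 7)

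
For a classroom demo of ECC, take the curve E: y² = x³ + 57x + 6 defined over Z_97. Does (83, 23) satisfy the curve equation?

no

y² = 23² ≡ 44; x³ + 57x + 6 = 576524 ≡ 53 (mod 97). 44 ≠ 53.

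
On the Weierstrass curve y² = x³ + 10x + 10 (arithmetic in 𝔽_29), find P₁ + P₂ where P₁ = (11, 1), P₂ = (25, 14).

(2, 26)

(11, 1) + (25, 14). λ = (14 - 1)/(25 - 11) ≡ 13/14 mod 29. 14⁻¹ ≡ 27 (mod 29) since 14·27 = 378 ≡ 1, so λ ≡ 3.
  x = λ² - 11 - 25 = 9 - 36 ≡ 2; y = λ·(11 - 2) - 1 ≡ 26. → (2, 26)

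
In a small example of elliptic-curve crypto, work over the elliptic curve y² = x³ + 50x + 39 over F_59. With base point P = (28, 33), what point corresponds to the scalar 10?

(17, 16)

Double-and-add on 10 = (1010)₂. Start with P = (28, 33) for the leading 1-bit.
double: tangent at (28, 33): λ = (3·28² + 50)/(2·33) ≡ 42/7. 7⁻¹ ≡ 17 (mod 59) since 7·17 = 119 ≡ 1, so λ ≡ 42·17 ≡ 6.
  x = λ² - 28 - 28 = 36 - 56 ≡ 39; y = λ·(28 - 39) - 33 ≡ 19. → (39, 19)
double: tangent at (39, 19): λ = (3·39² + 50)/(2·19) ≡ 11/38. 38⁻¹ ≡ 14 (mod 59) since 38·14 = 532 ≡ 1, so λ ≡ 11·14 ≡ 36.
  x = λ² - 39 - 39 = 1296 - 78 ≡ 38; y = λ·(39 - 38) - 19 ≡ 17. → (38, 17)
add P: (38, 17) + (28, 33). λ = (33 - 17)/(28 - 38) ≡ 16/49 mod 59. 49⁻¹ ≡ 53 (mod 59), so λ ≡ 22.
  x = λ² - 38 - 28 = 484 - 66 ≡ 5; y = λ·(38 - 5) - 17 ≡ 1. → (5, 1)
double: tangent at (5, 1): λ = (3·5² + 50)/(2·1) ≡ 7/2. 2⁻¹ ≡ 30 (mod 59), so λ ≡ 7·30 ≡ 33.
  x = λ² - 5 - 5 = 1089 - 10 ≡ 17; y = λ·(5 - 17) - 1 ≡ 16. → (17, 16)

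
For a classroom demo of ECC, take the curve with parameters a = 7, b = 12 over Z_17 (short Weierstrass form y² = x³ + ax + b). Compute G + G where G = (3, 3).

tangent at (3, 3): λ = (3·3² + 7)/(2·3) ≡ 0/6. 6⁻¹ ≡ 3 (mod 17), so λ ≡ 0·3 ≡ 0.
  x = λ² - 3 - 3 = 0 - 6 ≡ 11; y = λ·(3 - 11) - 3 ≡ 14. → (11, 14)

(11, 14)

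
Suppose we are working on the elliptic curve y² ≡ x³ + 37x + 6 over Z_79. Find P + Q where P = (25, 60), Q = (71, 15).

(73, 11)

(25, 60) + (71, 15). λ = (15 - 60)/(71 - 25) ≡ 34/46 mod 79. 46⁻¹ ≡ 67 (mod 79), so λ ≡ 66.
  x = λ² - 25 - 71 = 4356 - 96 ≡ 73; y = λ·(25 - 73) - 60 ≡ 11. → (73, 11)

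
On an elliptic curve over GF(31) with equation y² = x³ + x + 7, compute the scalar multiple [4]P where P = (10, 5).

(27, 30)

Repeated addition: build up to 4P.
2P: tangent at (10, 5): λ = (3·10² + 1)/(2·5) ≡ 22/10. 10⁻¹ ≡ 28 (mod 31), so λ ≡ 22·28 ≡ 27.
  x = λ² - 10 - 10 = 729 - 20 ≡ 27; y = λ·(10 - 27) - 5 ≡ 1. → (27, 1)
3P: (27, 1) + (10, 5). λ = (5 - 1)/(10 - 27) ≡ 4/14 mod 31. 14⁻¹ ≡ 20 (mod 31) since 14·20 = 280 ≡ 1, so λ ≡ 18.
  x = λ² - 27 - 10 = 324 - 37 ≡ 8; y = λ·(27 - 8) - 1 ≡ 0. → (8, 0)
4P: (8, 0) + (10, 5). λ = (5 - 0)/(10 - 8) ≡ 5/2 mod 31. 2⁻¹ ≡ 16 (mod 31), so λ ≡ 18.
  x = λ² - 8 - 10 = 324 - 18 ≡ 27; y = λ·(8 - 27) - 0 ≡ 30. → (27, 30)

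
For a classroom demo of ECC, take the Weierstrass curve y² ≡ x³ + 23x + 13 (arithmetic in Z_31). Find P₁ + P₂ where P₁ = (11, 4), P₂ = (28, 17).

(12, 8)

(11, 4) + (28, 17). λ = (17 - 4)/(28 - 11) ≡ 13/17 mod 31. 17⁻¹ ≡ 11 (mod 31), so λ ≡ 19.
  x = λ² - 11 - 28 = 361 - 39 ≡ 12; y = λ·(11 - 12) - 4 ≡ 8. → (12, 8)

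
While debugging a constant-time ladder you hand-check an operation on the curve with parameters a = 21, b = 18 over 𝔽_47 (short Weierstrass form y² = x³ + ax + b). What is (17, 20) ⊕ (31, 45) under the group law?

(17, 20) + (31, 45). λ = (45 - 20)/(31 - 17) ≡ 25/14 mod 47. 14⁻¹ ≡ 37 (mod 47), so λ ≡ 32.
  x = λ² - 17 - 31 = 1024 - 48 ≡ 36; y = λ·(17 - 36) - 20 ≡ 30. → (36, 30)

(36, 30)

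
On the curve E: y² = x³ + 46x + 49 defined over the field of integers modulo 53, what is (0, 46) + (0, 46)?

(40, 40)

tangent at (0, 46): λ = (3·0² + 46)/(2·46) ≡ 46/39. 39⁻¹ ≡ 34 (mod 53) since 39·34 = 1326 ≡ 1, so λ ≡ 46·34 ≡ 27.
  x = λ² - 0 - 0 = 729 - 0 ≡ 40; y = λ·(0 - 40) - 46 ≡ 40. → (40, 40)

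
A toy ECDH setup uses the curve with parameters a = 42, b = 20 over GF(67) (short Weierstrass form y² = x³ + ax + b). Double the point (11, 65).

tangent at (11, 65): λ = (3·11² + 42)/(2·65) ≡ 3/63. 63⁻¹ ≡ 50 (mod 67), so λ ≡ 3·50 ≡ 16.
  x = λ² - 11 - 11 = 256 - 22 ≡ 33; y = λ·(11 - 33) - 65 ≡ 52. → (33, 52)

(33, 52)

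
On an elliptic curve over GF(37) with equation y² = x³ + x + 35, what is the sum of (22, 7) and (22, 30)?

O

The two points share x = 22 and their y-coordinates satisfy 7 + 30 ≡ 0 (mod 37), so they are inverses. Their sum is O.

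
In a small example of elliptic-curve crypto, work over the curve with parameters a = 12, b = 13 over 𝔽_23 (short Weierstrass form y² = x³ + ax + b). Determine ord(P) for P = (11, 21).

2P: tangent at (11, 21): λ = (3·11² + 12)/(2·21) ≡ 7/19. 19⁻¹ ≡ 17 (mod 23) since 19·17 = 323 ≡ 1, so λ ≡ 7·17 ≡ 4.
  x = λ² - 11 - 11 = 16 - 22 ≡ 17; y = λ·(11 - 17) - 21 ≡ 1. → (17, 1)
3P: (17, 1) + (11, 21). λ = (21 - 1)/(11 - 17) ≡ 20/17 mod 23. 17⁻¹ ≡ 19 (mod 23), so λ ≡ 12.
  x = λ² - 17 - 11 = 144 - 28 ≡ 1; y = λ·(17 - 1) - 1 ≡ 7. → (1, 7)
4P: (1, 7) + (11, 21). λ = (21 - 7)/(11 - 1) ≡ 14/10 mod 23. 10⁻¹ ≡ 7 (mod 23) since 10·7 = 70 ≡ 1, so λ ≡ 6.
  x = λ² - 1 - 11 = 36 - 12 ≡ 1; y = λ·(1 - 1) - 7 ≡ 16. → (1, 16)
5P: (1, 16) + (11, 21). λ = (21 - 16)/(11 - 1) ≡ 5/10 mod 23. 10⁻¹ ≡ 7 (mod 23) since 10·7 = 70 ≡ 1, so λ ≡ 12.
  x = λ² - 1 - 11 = 144 - 12 ≡ 17; y = λ·(1 - 17) - 16 ≡ 22. → (17, 22)
6P: (17, 22) + (11, 21). λ = (21 - 22)/(11 - 17) ≡ 22/17 mod 23. 17⁻¹ ≡ 19 (mod 23), so λ ≡ 4.
  x = λ² - 17 - 11 = 16 - 28 ≡ 11; y = λ·(17 - 11) - 22 ≡ 2. → (11, 2)
7P: (11, 2) + (11, 21): same x and y₁ ≡ -y₂, so the sum is 𝒪.
7P = 𝒪, so the order is 7.

7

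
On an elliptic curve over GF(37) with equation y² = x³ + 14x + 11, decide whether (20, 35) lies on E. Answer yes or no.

no

y² = 35² ≡ 4; x³ + 14x + 11 = 8291 ≡ 3 (mod 37). 4 ≠ 3.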